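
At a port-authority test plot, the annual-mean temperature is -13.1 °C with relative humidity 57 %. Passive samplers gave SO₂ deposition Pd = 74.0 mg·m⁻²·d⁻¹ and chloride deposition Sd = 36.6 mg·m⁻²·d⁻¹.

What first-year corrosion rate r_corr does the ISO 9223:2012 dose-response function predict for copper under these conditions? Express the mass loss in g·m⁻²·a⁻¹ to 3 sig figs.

copper: temperature factor f = +0.126·(-23.1) = -2.9106
  Pd branch = 0.0053·Pd^0.26·e^(0.059·RH+f) = 0.02551 μm/a
  Sd branch = 0.01025·Sd^0.27·e^(0.036·RH+0.049·T) = 0.111 μm/a
  sum: 0.02551 + 0.111 → r_corr = 0.1365 μm/a
Convert to mass loss: 0.1365 μm/a × 8.96 g/cm³ = 1.223 g·m⁻²·a⁻¹

r_corr = 1.22 g·m⁻²·a⁻¹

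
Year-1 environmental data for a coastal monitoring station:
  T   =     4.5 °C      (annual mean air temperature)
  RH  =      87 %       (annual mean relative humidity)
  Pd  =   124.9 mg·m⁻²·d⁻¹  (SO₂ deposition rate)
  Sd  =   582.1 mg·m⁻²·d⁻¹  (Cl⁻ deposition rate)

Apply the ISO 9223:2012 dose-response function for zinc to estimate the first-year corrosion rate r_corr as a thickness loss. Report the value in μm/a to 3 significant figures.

zinc: temperature factor f = +0.038·(-5.5) = -0.2090
  sulphur-dioxide contribution → 4.79 μm/a
  chloride contribution → 1.939 μm/a
  total first-year rate 6.729 μm/a

r_corr = 6.73 μm/a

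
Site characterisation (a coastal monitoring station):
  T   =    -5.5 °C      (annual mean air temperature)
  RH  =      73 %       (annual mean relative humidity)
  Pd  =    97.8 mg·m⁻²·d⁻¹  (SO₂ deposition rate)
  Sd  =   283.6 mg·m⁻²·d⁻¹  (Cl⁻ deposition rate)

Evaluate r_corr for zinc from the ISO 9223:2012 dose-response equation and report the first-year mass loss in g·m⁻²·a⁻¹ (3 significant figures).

zinc: f(T) = +0.038·(T−10) [T≤10 °C] = -0.5890
  SO₂ term: 0.0129·97.8^0.44·exp(0.046·73-0.5890) = 1.545
  Cl⁻ term: 0.0175·283.6^0.57·exp(0.008·73+0.085·-5.5) = 0.4917
  r_corr = 1.545 + 0.4917 = 2.037 μm/a
Convert to mass loss: 2.037 μm/a × 7.14 g/cm³ = 14.54 g·m⁻²·a⁻¹

r_corr = 14.5 g·m⁻²·a⁻¹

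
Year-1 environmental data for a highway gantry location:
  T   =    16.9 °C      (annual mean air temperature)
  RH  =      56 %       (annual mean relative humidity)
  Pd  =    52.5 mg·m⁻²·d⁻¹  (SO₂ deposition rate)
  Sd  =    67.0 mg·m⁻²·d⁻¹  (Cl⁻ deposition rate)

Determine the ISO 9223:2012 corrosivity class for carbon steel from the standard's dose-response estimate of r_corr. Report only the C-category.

carbon steel: f(T) = -0.054·(T−10) [T>10 °C] = -0.3726
  Pd branch = 1.77·Pd^0.52·e^(0.02·RH+f) = 29.31 μm/a
  Cl⁻ term: 0.102·67.0^0.62·exp(0.033·56+0.04·16.9) = 17.26
  sum: 29.31 + 17.26 → r_corr = 46.57 μm/a
Category bounds: 25…50 μm/a bracket r_corr ⇒ C3

C3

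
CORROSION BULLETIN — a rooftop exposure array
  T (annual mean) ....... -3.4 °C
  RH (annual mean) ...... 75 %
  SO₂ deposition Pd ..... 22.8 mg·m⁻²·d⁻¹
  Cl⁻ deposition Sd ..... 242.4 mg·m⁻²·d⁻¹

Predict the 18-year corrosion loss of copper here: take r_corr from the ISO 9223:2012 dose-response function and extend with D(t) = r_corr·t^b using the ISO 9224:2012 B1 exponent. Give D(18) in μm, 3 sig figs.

D(18) = 5.18 μm

copper: temperature factor f = +0.126·(-13.4) = -1.6884
  Pd branch = 0.0053·Pd^0.26·e^(0.059·RH+f) = 0.1844 μm/a
  Cl⁻ term: 0.01025·242.4^0.27·exp(0.036·75+0.049·-3.4) = 0.5686
  r_corr = 0.1844 + 0.5686 = 0.753 μm/a
Long-term exponent b (ISO 9224 Table 2, B1) = 0.667
  D(18) = 0.753 × 18^0.667 = 0.753 × 6.875 = 5.177 μm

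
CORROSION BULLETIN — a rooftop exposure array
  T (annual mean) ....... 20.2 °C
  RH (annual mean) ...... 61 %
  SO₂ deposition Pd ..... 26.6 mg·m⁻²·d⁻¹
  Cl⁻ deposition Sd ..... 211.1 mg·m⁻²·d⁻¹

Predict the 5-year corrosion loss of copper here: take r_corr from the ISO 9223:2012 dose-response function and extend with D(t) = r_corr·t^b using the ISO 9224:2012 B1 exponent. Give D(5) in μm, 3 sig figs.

copper: T>10 °C ⇒ hinge -0.080·(20.2−10) = -0.8160
  Pd branch = 0.0053·Pd^0.26·e^(0.059·RH+f) = 0.2011 μm/a
  Sd branch = 0.01025·Sd^0.27·e^(0.036·RH+0.049·T) = 1.052 μm/a
  r_corr = 0.2011 + 1.052 = 1.253 μm/a
ISO 9224: D(t) = r_corr · t^b with b = 0.667 (copper, B1)
  D(5) = 1.253 × 5^0.667 = 1.253 × 2.926 = 3.665 μm

D(5) = 3.67 μm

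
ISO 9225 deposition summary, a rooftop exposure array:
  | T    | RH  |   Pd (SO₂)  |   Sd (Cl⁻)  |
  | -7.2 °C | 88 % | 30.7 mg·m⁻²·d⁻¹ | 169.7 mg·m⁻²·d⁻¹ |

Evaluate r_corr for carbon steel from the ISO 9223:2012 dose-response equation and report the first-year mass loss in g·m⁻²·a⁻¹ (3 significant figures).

carbon steel: T≤10 °C ⇒ hinge +0.150·(-7.2−10) = -2.5800
  SO₂ term: 1.77·30.7^0.52·exp(0.02·88-2.5800) = 4.626
  Cl⁻ term: 0.102·169.7^0.62·exp(0.033·88+0.04·-7.2) = 33.66
  r_corr = 4.626 + 33.66 = 38.29 μm/a
Convert to mass loss: 38.29 μm/a × 7.85 g/cm³ = 300.5 g·m⁻²·a⁻¹

r_corr = 301 g·m⁻²·a⁻¹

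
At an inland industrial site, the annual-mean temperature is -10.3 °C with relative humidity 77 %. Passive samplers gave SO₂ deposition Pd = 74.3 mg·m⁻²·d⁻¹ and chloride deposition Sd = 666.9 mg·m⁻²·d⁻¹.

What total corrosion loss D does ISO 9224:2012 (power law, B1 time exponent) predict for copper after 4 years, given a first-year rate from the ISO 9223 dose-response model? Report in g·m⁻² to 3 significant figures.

D(4) = 15.6 g·m⁻²

copper: f(T) = +0.126·(T−10) [T≤10 °C] = -2.5578
  sulphur-dioxide contribution → 0.1183 μm/a
  chloride contribution → 0.5727 μm/a
  ⇒ r_corr(copper) = 0.6909 μm/a
ISO 9224: D(t) = r_corr · t^b with b = 0.667 (copper, B1)
  D(4) = 0.6909 × 4^0.667 = 0.6909 × 2.521 = 1.742 μm
  Mass loss = 1.742 μm × 8.96 g/cm³ = 15.61 g·m⁻²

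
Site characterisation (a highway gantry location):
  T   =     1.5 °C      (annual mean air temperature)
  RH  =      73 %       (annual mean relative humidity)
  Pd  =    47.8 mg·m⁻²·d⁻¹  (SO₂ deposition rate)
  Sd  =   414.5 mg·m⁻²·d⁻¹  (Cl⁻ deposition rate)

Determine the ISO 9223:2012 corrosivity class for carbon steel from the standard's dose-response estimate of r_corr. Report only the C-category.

carbon steel: T≤10 °C ⇒ hinge +0.150·(1.5−10) = -1.2750
  SO₂ term: 1.77·47.8^0.52·exp(0.02·73-1.2750) = 15.91
  Cl⁻ term: 0.102·414.5^0.62·exp(0.033·73+0.04·1.5) = 50.55
  sum: 15.91 + 50.55 → r_corr = 66.46 μm/a
66.5 μm/a falls in (50, 80] for carbon steel → category C4

C4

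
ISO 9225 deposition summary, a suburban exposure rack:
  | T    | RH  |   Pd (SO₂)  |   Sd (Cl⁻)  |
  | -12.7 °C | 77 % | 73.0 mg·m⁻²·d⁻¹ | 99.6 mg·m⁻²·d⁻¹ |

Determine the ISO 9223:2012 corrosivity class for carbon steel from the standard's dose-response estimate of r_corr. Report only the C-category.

C2

carbon steel: T≤10 °C ⇒ hinge +0.150·(-12.7−10) = -3.4050
  sulphur-dioxide contribution → 2.552 μm/a
  chloride contribution → 13.5 μm/a
  total first-year rate 16.06 μm/a
ISO 9223 Table 2 (carbon steel): 1.3 < 16.1 ≤ 25 μm/a ⇒ C2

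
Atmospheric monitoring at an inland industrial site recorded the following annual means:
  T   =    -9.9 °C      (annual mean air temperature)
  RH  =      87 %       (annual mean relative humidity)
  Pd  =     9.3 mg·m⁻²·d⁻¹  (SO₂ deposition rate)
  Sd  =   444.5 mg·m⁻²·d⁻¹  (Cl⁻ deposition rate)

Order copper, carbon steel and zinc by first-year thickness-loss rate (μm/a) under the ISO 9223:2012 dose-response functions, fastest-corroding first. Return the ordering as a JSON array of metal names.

copper: T≤10 °C ⇒ hinge +0.126·(-9.9−10) = -2.5074
  Pd branch = 0.0053·Pd^0.26·e^(0.059·RH+f) = 0.1307 μm/a
  Cl⁻ term: 0.01025·444.5^0.27·exp(0.036·87+0.049·-9.9) = 0.7502
  sum: 0.1307 + 0.7502 → r_corr = 0.8809 μm/a
carbon steel: f(T) = +0.150·(T−10) [T≤10 °C] = -2.9850
  Pd branch = 1.77·Pd^0.52·e^(0.02·RH+f) = 1.625 μm/a
  Cl⁻ term: 0.102·444.5^0.62·exp(0.033·87+0.04·-9.9) = 53.11
  sum: 1.625 + 53.11 → r_corr = 54.73 μm/a
zinc: f(T) = +0.038·(T−10) [T≤10 °C] = -0.7562
  Pd branch = 0.0129·Pd^0.44·e^(0.046·RH+f) = 0.8838 μm/a
  Sd branch = 0.0175·Sd^0.57·e^(0.008·RH+0.085·T) = 0.4888 μm/a
  r_corr = 0.8838 + 0.4888 = 1.373 μm/a
Ordering by μm/a: carbon steel (54.7) > zinc (1.37) > copper (0.881)

["carbon steel", "zinc", "copper"]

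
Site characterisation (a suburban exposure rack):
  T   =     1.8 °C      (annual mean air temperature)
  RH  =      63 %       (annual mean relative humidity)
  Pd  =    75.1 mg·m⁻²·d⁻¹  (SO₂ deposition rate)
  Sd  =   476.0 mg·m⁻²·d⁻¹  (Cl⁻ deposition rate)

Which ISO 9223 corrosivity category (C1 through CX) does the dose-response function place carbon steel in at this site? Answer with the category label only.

C4

carbon steel: T≤10 °C ⇒ hinge +0.150·(1.8−10) = -1.2300
  Pd branch = 1.77·Pd^0.52·e^(0.02·RH+f) = 17.23 μm/a
  Sd branch = 0.102·Sd^0.62·e^(0.033·RH+0.04·T) = 40.08 μm/a
  sum: 17.23 + 40.08 → r_corr = 57.31 μm/a
ISO 9223 Table 2 (carbon steel): 50 < 57.3 ≤ 80 μm/a ⇒ C4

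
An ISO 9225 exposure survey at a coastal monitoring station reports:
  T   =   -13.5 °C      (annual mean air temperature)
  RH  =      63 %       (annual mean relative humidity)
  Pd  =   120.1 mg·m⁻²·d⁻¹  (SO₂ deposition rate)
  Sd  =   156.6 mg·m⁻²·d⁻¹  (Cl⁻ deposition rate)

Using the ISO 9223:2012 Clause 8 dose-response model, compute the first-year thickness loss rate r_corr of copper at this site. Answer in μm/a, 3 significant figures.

r_corr = 0.239 μm/a

copper: T≤10 °C ⇒ hinge +0.126·(-13.5−10) = -2.9610
  SO₂ term: 0.0053·120.1^0.26·exp(0.059·63-2.9610) = 0.0392
  Sd branch = 0.01025·Sd^0.27·e^(0.036·RH+0.049·T) = 0.2 μm/a
  sum: 0.0392 + 0.2 → r_corr = 0.2392 μm/a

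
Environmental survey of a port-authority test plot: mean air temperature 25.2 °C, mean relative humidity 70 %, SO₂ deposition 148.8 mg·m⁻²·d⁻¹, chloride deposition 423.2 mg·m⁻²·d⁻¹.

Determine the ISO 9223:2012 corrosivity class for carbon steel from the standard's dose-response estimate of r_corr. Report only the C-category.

C5

carbon steel: T>10 °C ⇒ hinge -0.054·(25.2−10) = -0.8208
  SO₂ term: 1.77·148.8^0.52·exp(0.02·70-0.8208) = 42.59
  Sd branch = 0.102·Sd^0.62·e^(0.033·RH+0.04·T) = 119.7 μm/a
  r_corr = 42.59 + 119.7 = 162.3 μm/a
162 μm/a falls in (80, 200] for carbon steel → category C5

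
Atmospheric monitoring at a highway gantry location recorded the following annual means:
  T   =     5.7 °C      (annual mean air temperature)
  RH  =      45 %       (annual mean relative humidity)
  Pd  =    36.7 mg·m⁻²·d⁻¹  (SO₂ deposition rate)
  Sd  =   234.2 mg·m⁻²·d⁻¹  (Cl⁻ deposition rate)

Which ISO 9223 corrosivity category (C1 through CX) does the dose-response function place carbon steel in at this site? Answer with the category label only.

carbon steel: temperature factor f = +0.150·(-4.3) = -0.6450
  Pd branch = 1.77·Pd^0.52·e^(0.02·RH+f) = 14.87 μm/a
  Sd branch = 0.102·Sd^0.62·e^(0.033·RH+0.04·T) = 16.66 μm/a
  r_corr = 14.87 + 16.66 = 31.53 μm/a
31.5 μm/a falls in (25, 50] for carbon steel → category C3

C3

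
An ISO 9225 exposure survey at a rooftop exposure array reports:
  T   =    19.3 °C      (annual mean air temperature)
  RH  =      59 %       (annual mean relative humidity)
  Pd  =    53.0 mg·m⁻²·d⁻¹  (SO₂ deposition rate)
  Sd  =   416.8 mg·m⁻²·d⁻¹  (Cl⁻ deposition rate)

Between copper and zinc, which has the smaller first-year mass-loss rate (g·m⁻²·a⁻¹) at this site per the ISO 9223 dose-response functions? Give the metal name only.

copper: f(T) = -0.080·(T−10) [T>10 °C] = -0.7440
  SO₂ term: 0.0053·53.0^0.26·exp(0.059·59-0.7440) = 0.2297
  Sd branch = 0.01025·Sd^0.27·e^(0.036·RH+0.049·T) = 1.125 μm/a
  r_corr = 0.2297 + 1.125 = 1.355 μm/a
  mass loss = 1.355 μm/a × 8.96 g/cm³ = 12.14 g·m⁻²·a⁻¹
zinc: T>10 °C ⇒ hinge -0.071·(19.3−10) = -0.6603
  Pd branch = 0.0129·Pd^0.44·e^(0.046·RH+f) = 0.577 μm/a
  Cl⁻ term: 0.0175·416.8^0.57·exp(0.008·59+0.085·19.3) = 4.507
  sum: 0.577 + 4.507 → r_corr = 5.084 μm/a
  mass loss = 5.084 μm/a × 7.14 g/cm³ = 36.3 g·m⁻²·a⁻¹
Ordering by g·m⁻²·a⁻¹: zinc (36.3) > copper (12.1)

copper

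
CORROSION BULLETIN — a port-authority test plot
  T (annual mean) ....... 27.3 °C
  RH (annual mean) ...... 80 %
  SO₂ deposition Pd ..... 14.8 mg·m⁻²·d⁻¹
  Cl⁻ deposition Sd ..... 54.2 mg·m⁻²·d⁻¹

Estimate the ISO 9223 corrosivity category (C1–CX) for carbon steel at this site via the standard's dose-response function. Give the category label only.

carbon steel: T>10 °C ⇒ hinge -0.054·(27.3−10) = -0.9342
  sulphur-dioxide contribution → 13.99 μm/a
  chloride contribution → 50.64 μm/a
  ⇒ r_corr(carbon steel) = 64.62 μm/a
64.6 μm/a falls in (50, 80] for carbon steel → category C4

C4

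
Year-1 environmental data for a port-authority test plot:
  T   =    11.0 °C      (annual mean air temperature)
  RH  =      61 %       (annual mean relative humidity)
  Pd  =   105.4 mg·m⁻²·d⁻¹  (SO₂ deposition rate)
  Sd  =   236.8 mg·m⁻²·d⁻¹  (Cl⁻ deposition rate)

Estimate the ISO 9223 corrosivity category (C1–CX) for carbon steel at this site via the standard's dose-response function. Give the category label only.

carbon steel: temperature factor f = -0.054·(1.0) = -0.0540
  sulphur-dioxide contribution → 64.01 μm/a
  chloride contribution → 35.16 μm/a
  total first-year rate 99.17 μm/a
99.2 μm/a falls in (80, 200] for carbon steel → category C5

C5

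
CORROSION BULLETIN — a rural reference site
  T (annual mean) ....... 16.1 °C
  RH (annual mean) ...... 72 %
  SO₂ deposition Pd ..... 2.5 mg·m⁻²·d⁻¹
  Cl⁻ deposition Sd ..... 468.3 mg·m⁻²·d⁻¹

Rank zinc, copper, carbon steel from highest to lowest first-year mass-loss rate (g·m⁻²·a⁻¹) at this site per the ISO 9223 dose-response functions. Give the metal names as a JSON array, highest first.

zinc: T>10 °C ⇒ hinge -0.071·(16.1−10) = -0.4331
  SO₂ term: 0.0129·2.5^0.44·exp(0.046·72-0.4331) = 0.3435
  Cl⁻ term: 0.0175·468.3^0.57·exp(0.008·72+0.085·16.1) = 4.071
  r_corr = 0.3435 + 4.071 = 4.415 μm/a
  mass loss = 4.415 μm/a × 7.14 g/cm³ = 31.52 g·m⁻²·a⁻¹
copper: temperature factor f = -0.080·(6.1) = -0.4880
  Pd branch = 0.0053·Pd^0.26·e^(0.059·RH+f) = 0.2889 μm/a
  Sd branch = 0.01025·Sd^0.27·e^(0.036·RH+0.049·T) = 1.585 μm/a
  r_corr = 0.2889 + 1.585 = 1.874 μm/a
  mass loss = 1.874 μm/a × 8.96 g/cm³ = 16.79 g·m⁻²·a⁻¹
carbon steel: f(T) = -0.054·(T−10) [T>10 °C] = -0.3294
  SO₂ term: 1.77·2.5^0.52·exp(0.02·72-0.3294) = 8.654
  Cl⁻ term: 0.102·468.3^0.62·exp(0.033·72+0.04·16.1) = 94.6
  r_corr = 8.654 + 94.6 = 103.3 μm/a
  mass loss = 103.3 μm/a × 7.85 g/cm³ = 810.6 g·m⁻²·a⁻¹
Ordering by g·m⁻²·a⁻¹: carbon steel (811) > zinc (31.5) > copper (16.8)

["carbon steel", "zinc", "copper"]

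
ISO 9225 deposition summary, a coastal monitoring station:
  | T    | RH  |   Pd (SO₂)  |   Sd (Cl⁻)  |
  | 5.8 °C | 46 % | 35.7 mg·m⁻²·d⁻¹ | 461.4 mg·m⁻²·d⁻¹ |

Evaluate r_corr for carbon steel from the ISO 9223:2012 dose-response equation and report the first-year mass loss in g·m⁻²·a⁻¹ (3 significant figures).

carbon steel: T≤10 °C ⇒ hinge +0.150·(5.8−10) = -0.6300
  SO₂ term: 1.77·35.7^0.52·exp(0.02·46-0.6300) = 15.18
  Sd branch = 0.102·Sd^0.62·e^(0.033·RH+0.04·T) = 26.32 μm/a
  sum: 15.18 + 26.32 → r_corr = 41.5 μm/a
Convert to mass loss: 41.5 μm/a × 7.85 g/cm³ = 325.8 g·m⁻²·a⁻¹

r_corr = 326 g·m⁻²·a⁻¹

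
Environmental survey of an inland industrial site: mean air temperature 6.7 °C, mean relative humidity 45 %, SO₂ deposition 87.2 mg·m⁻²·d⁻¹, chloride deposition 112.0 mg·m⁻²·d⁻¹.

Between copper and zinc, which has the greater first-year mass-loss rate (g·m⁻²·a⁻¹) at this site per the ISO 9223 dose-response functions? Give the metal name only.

zinc

copper: T≤10 °C ⇒ hinge +0.126·(6.7−10) = -0.4158
  SO₂ term: 0.0053·87.2^0.26·exp(0.059·45-0.4158) = 0.159
  Cl⁻ term: 0.01025·112.0^0.27·exp(0.036·45+0.049·6.7) = 0.2571
  sum: 0.159 + 0.2571 → r_corr = 0.4161 μm/a
  mass loss = 0.4161 μm/a × 8.96 g/cm³ = 3.728 g·m⁻²·a⁻¹
zinc: temperature factor f = +0.038·(-3.3) = -0.1254
  SO₂ term: 0.0129·87.2^0.44·exp(0.046·45-0.1254) = 0.6441
  Sd branch = 0.0175·Sd^0.57·e^(0.008·RH+0.085·T) = 0.6528 μm/a
  sum: 0.6441 + 0.6528 → r_corr = 1.297 μm/a
  mass loss = 1.297 μm/a × 7.14 g/cm³ = 9.26 g·m⁻²·a⁻¹
Ordering by g·m⁻²·a⁻¹: zinc (9.26) > copper (3.73)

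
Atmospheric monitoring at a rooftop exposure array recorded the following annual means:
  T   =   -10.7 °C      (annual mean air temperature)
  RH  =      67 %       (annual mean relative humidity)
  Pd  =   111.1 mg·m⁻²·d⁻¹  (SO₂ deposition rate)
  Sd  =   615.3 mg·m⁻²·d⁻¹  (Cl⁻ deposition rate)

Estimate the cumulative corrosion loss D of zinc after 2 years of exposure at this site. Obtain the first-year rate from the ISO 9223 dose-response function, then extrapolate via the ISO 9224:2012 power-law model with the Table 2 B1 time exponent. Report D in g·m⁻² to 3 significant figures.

D(2) = 18.6 g·m⁻²

zinc: f(T) = +0.038·(T−10) [T≤10 °C] = -0.7866
  sulphur-dioxide contribution → 1.018 μm/a
  chloride contribution → 0.4684 μm/a
  total first-year rate 1.486 μm/a
Power-law: D(2) = r_corr · 2^0.813
  D(2) = 1.486 × 2^0.813 = 1.486 × 1.757 = 2.611 μm
  Mass loss = 2.611 μm × 7.14 g/cm³ = 18.64 g·m⁻²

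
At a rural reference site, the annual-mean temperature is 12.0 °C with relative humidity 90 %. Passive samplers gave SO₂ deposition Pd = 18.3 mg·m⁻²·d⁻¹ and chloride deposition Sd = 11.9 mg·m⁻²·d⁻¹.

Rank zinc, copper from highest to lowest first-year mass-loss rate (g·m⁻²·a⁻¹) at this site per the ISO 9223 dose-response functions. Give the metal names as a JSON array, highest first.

["copper", "zinc"]

zinc: T>10 °C ⇒ hinge -0.071·(12.0−10) = -0.1420
  Pd branch = 0.0129·Pd^0.44·e^(0.046·RH+f) = 2.526 μm/a
  Sd branch = 0.0175·Sd^0.57·e^(0.008·RH+0.085·T) = 0.409 μm/a
  r_corr = 2.526 + 0.409 = 2.935 μm/a
  mass loss = 2.935 μm/a × 7.14 g/cm³ = 20.95 g·m⁻²·a⁻¹
copper: T>10 °C ⇒ hinge -0.080·(12.0−10) = -0.1600
  Pd branch = 0.0053·Pd^0.26·e^(0.059·RH+f) = 1.946 μm/a
  Cl⁻ term: 0.01025·11.9^0.27·exp(0.036·90+0.049·12.0) = 0.9196
  r_corr = 1.946 + 0.9196 = 2.866 μm/a
  mass loss = 2.866 μm/a × 8.96 g/cm³ = 25.68 g·m⁻²·a⁻¹
Ordering by g·m⁻²·a⁻¹: copper (25.7) > zinc (21)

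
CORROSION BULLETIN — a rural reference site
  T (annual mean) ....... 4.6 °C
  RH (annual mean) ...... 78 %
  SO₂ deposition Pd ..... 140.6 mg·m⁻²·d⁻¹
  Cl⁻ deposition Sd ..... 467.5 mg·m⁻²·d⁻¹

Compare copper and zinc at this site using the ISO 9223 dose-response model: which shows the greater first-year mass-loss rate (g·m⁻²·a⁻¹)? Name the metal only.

zinc

copper: temperature factor f = +0.126·(-5.4) = -0.6804
  SO₂ term: 0.0053·140.6^0.26·exp(0.059·78-0.6804) = 0.968
  Cl⁻ term: 0.01025·467.5^0.27·exp(0.036·78+0.049·4.6) = 1.119
  sum: 0.968 + 1.119 → r_corr = 2.087 μm/a
  mass loss = 2.087 μm/a × 8.96 g/cm³ = 18.7 g·m⁻²·a⁻¹
zinc: temperature factor f = +0.038·(-5.4) = -0.2052
  SO₂ term: 0.0129·140.6^0.44·exp(0.046·78-0.2052) = 3.348
  Cl⁻ term: 0.0175·467.5^0.57·exp(0.008·78+0.085·4.6) = 1.606
  r_corr = 3.348 + 1.606 = 4.954 μm/a
  mass loss = 4.954 μm/a × 7.14 g/cm³ = 35.37 g·m⁻²·a⁻¹
Ordering by g·m⁻²·a⁻¹: zinc (35.4) > copper (18.7)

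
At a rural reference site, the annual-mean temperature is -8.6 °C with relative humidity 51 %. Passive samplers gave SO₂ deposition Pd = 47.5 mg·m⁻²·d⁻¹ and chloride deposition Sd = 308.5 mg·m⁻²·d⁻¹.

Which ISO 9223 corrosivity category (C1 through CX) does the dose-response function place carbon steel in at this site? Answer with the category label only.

C2

carbon steel: f(T) = +0.150·(T−10) [T≤10 °C] = -2.7900
  Pd branch = 1.77·Pd^0.52·e^(0.02·RH+f) = 2.245 μm/a
  Sd branch = 0.102·Sd^0.62·e^(0.033·RH+0.04·T) = 13.6 μm/a
  sum: 2.245 + 13.6 → r_corr = 15.84 μm/a
Category bounds: 1.3…25 μm/a bracket r_corr ⇒ C2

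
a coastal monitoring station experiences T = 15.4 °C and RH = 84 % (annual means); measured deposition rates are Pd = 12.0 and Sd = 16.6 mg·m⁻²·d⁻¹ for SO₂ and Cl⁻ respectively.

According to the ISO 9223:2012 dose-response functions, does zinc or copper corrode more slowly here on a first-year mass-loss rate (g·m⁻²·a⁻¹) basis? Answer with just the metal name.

zinc: T>10 °C ⇒ hinge -0.071·(15.4−10) = -0.3834
  Pd branch = 0.0129·Pd^0.44·e^(0.046·RH+f) = 1.25 μm/a
  Sd branch = 0.0175·Sd^0.57·e^(0.008·RH+0.085·T) = 0.6293 μm/a
  r_corr = 1.25 + 0.6293 = 1.88 μm/a
  mass loss = 1.88 μm/a × 7.14 g/cm³ = 13.42 g·m⁻²·a⁻¹
copper: T>10 °C ⇒ hinge -0.080·(15.4−10) = -0.4320
  SO₂ term: 0.0053·12.0^0.26·exp(0.059·84-0.4320) = 0.9324
  Sd branch = 0.01025·Sd^0.27·e^(0.036·RH+0.049·T) = 0.9576 μm/a
  sum: 0.9324 + 0.9576 → r_corr = 1.89 μm/a
  mass loss = 1.89 μm/a × 8.96 g/cm³ = 16.93 g·m⁻²·a⁻¹
Ordering by g·m⁻²·a⁻¹: copper (16.9) > zinc (13.4)

zinc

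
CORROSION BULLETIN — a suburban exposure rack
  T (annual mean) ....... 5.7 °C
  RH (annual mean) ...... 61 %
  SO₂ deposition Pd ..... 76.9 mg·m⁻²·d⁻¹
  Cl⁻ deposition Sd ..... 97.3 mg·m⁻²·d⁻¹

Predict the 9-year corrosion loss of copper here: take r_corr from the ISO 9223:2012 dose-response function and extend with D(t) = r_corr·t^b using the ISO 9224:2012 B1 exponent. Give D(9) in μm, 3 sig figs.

D(9) = 3.32 μm

copper: f(T) = +0.126·(T−10) [T≤10 °C] = -0.5418
  SO₂ term: 0.0053·76.9^0.26·exp(0.059·61-0.5418) = 0.3486
  Sd branch = 0.01025·Sd^0.27·e^(0.036·RH+0.049·T) = 0.4193 μm/a
  sum: 0.3486 + 0.4193 → r_corr = 0.7679 μm/a
ISO 9224: D(t) = r_corr · t^b with b = 0.667 (copper, B1)
  D(9) = 0.7679 × 9^0.667 = 0.7679 × 4.33 = 3.325 μm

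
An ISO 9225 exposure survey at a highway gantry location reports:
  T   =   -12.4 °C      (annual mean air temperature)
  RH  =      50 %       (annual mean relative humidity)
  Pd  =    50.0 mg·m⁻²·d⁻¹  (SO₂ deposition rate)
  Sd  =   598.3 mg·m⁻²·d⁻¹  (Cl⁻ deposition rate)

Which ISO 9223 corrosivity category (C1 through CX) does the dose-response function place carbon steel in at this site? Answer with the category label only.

carbon steel: temperature factor f = +0.150·(-22.4) = -3.3600
  Pd branch = 1.77·Pd^0.52·e^(0.02·RH+f) = 1.278 μm/a
  Cl⁻ term: 0.102·598.3^0.62·exp(0.033·50+0.04·-12.4) = 17.04
  sum: 1.278 + 17.04 → r_corr = 18.32 μm/a
18.3 μm/a falls in (1.3, 25] for carbon steel → category C2

C2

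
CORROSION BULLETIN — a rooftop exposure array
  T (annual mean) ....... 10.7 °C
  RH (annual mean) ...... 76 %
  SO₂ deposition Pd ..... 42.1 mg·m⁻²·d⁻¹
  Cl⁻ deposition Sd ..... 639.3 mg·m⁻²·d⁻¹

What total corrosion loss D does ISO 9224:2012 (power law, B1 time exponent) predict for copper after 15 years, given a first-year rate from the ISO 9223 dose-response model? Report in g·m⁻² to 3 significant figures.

copper: temperature factor f = -0.080·(0.7) = -0.0560
  SO₂ term: 0.0053·42.1^0.26·exp(0.059·76-0.0560) = 1.174
  Sd branch = 0.01025·Sd^0.27·e^(0.036·RH+0.049·T) = 1.528 μm/a
  r_corr = 1.174 + 1.528 = 2.702 μm/a
Power-law: D(15) = r_corr · 15^0.667
  D(15) = 2.702 × 15^0.667 = 2.702 × 6.088 = 16.45 μm
  Mass loss = 16.45 μm × 8.96 g/cm³ = 147.4 g·m⁻²

D(15) = 147 g·m⁻²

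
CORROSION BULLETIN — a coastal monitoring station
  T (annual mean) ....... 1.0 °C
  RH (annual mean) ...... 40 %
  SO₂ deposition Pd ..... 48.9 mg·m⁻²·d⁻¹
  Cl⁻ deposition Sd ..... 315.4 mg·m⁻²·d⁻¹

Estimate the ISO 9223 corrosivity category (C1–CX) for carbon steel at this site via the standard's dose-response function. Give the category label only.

carbon steel: T≤10 °C ⇒ hinge +0.150·(1.0−10) = -1.3500
  sulphur-dioxide contribution → 7.719 μm/a
  chloride contribution → 14.08 μm/a
  total first-year rate 21.8 μm/a
ISO 9223 Table 2 (carbon steel): 1.3 < 21.8 ≤ 25 μm/a ⇒ C2

C2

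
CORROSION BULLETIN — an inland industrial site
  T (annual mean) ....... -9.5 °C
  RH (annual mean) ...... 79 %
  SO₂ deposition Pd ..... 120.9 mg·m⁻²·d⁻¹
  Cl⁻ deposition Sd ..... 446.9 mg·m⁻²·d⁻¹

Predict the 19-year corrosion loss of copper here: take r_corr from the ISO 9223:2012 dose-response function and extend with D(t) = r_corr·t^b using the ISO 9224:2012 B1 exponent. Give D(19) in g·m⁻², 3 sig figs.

copper: f(T) = +0.126·(T−10) [T≤10 °C] = -2.4570
  sulphur-dioxide contribution → 0.1671 μm/a
  chloride contribution → 0.5744 μm/a
  total first-year rate 0.7415 μm/a
Long-term exponent b (ISO 9224 Table 2, B1) = 0.667
  D(19) = 0.7415 × 19^0.667 = 0.7415 × 7.127 = 5.285 μm
  Mass loss = 5.285 μm × 8.96 g/cm³ = 47.35 g·m⁻²

D(19) = 47.4 g·m⁻²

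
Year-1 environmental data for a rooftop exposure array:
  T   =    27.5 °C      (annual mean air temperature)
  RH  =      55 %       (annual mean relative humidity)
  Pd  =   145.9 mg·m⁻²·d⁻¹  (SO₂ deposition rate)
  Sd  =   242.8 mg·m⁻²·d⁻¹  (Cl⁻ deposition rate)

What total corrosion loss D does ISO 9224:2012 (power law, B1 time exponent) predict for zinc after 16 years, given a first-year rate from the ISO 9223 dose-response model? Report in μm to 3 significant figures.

D(16) = 65.3 μm

zinc: f(T) = -0.071·(T−10) [T>10 °C] = -1.2425
  Pd branch = 0.0129·Pd^0.44·e^(0.046·RH+f) = 0.4187 μm/a
  Sd branch = 0.0175·Sd^0.57·e^(0.008·RH+0.085·T) = 6.44 μm/a
  r_corr = 0.4187 + 6.44 = 6.859 μm/a
ISO 9224: D(t) = r_corr · t^b with b = 0.813 (zinc, B1)
  D(16) = 6.859 × 16^0.813 = 6.859 × 9.527 = 65.34 μm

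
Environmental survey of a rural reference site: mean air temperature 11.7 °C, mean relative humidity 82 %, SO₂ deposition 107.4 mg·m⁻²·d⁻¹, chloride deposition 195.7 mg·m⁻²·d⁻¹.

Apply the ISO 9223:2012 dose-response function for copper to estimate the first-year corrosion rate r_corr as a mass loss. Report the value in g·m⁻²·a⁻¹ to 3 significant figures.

r_corr = 30.6 g·m⁻²·a⁻¹

copper: temperature factor f = -0.080·(1.7) = -0.1360
  Pd branch = 0.0053·Pd^0.26·e^(0.059·RH+f) = 1.97 μm/a
  Sd branch = 0.01025·Sd^0.27·e^(0.036·RH+0.049·T) = 1.447 μm/a
  r_corr = 1.97 + 1.447 = 3.417 μm/a
Convert to mass loss: 3.417 μm/a × 8.96 g/cm³ = 30.61 g·m⁻²·a⁻¹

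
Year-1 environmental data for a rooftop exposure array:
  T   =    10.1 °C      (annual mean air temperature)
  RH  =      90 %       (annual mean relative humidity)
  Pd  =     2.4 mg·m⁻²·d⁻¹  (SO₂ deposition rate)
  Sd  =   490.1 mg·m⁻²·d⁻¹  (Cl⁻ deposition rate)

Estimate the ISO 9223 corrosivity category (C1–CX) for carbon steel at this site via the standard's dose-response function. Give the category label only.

C5

carbon steel: f(T) = -0.054·(T−10) [T>10 °C] = -0.0054
  sulphur-dioxide contribution → 16.79 μm/a
  chloride contribution → 138.6 μm/a
  ⇒ r_corr(carbon steel) = 155.4 μm/a
Category bounds: 80…200 μm/a bracket r_corr ⇒ C5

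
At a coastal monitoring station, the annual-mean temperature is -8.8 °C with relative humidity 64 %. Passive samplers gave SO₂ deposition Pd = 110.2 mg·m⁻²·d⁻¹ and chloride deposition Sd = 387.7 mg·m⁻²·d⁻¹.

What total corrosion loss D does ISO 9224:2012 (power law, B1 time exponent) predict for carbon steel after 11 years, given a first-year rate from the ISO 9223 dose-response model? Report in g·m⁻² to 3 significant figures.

D(11) = 777 g·m⁻²

carbon steel: temperature factor f = +0.150·(-18.8) = -2.8200
  Pd branch = 1.77·Pd^0.52·e^(0.02·RH+f) = 4.376 μm/a
  Cl⁻ term: 0.102·387.7^0.62·exp(0.033·64+0.04·-8.8) = 23.87
  r_corr = 4.376 + 23.87 = 28.24 μm/a
Power-law: D(11) = r_corr · 11^0.523
  D(11) = 28.24 × 11^0.523 = 28.24 × 3.505 = 98.99 μm
  Mass loss = 98.99 μm × 7.85 g/cm³ = 777.1 g·m⁻²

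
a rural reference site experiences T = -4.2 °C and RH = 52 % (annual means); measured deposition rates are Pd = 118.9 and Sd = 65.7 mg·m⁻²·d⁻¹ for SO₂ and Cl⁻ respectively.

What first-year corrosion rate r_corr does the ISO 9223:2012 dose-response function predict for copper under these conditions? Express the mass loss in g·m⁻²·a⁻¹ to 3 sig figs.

r_corr = 2.10 g·m⁻²·a⁻¹

copper: f(T) = +0.126·(T−10) [T≤10 °C] = -1.7892
  sulphur-dioxide contribution → 0.06595 μm/a
  chloride contribution → 0.1679 μm/a
  total first-year rate 0.2339 μm/a
Convert to mass loss: 0.2339 μm/a × 8.96 g/cm³ = 2.095 g·m⁻²·a⁻¹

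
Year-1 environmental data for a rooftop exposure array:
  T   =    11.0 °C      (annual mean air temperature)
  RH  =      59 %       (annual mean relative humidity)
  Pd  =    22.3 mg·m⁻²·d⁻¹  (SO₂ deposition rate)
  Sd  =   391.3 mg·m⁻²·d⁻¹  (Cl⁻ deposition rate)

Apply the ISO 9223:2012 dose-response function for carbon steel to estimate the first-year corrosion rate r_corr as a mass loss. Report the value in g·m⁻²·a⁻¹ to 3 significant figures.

r_corr = 568 g·m⁻²·a⁻¹

carbon steel: temperature factor f = -0.054·(1.0) = -0.0540
  Pd branch = 1.77·Pd^0.52·e^(0.02·RH+f) = 27.42 μm/a
  Cl⁻ term: 0.102·391.3^0.62·exp(0.033·59+0.04·11.0) = 44.94
  sum: 27.42 + 44.94 → r_corr = 72.36 μm/a
Convert to mass loss: 72.36 μm/a × 7.85 g/cm³ = 568 g·m⁻²·a⁻¹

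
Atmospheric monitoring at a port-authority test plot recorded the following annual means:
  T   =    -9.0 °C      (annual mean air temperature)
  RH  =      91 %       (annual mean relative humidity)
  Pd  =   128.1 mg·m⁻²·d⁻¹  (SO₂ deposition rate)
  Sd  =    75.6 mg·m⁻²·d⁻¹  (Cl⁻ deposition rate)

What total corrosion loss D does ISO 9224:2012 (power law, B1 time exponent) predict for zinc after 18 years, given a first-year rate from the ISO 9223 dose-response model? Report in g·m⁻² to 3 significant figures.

D(18) = 276 g·m⁻²

zinc: f(T) = +0.038·(T−10) [T≤10 °C] = -0.7220
  Pd branch = 0.0129·Pd^0.44·e^(0.046·RH+f) = 3.486 μm/a
  Sd branch = 0.0175·Sd^0.57·e^(0.008·RH+0.085·T) = 0.1985 μm/a
  r_corr = 3.486 + 0.1985 = 3.684 μm/a
Long-term exponent b (ISO 9224 Table 2, B1) = 0.813
  D(18) = 3.684 × 18^0.813 = 3.684 × 10.48 = 38.63 μm
  Mass loss = 38.63 μm × 7.14 g/cm³ = 275.8 g·m⁻²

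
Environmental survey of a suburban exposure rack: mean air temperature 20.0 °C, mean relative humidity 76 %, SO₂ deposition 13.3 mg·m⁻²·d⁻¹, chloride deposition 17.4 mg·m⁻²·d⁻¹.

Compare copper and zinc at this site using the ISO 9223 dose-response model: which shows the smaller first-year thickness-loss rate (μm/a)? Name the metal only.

copper: T>10 °C ⇒ hinge -0.080·(20.0−10) = -0.8000
  Pd branch = 0.0053·Pd^0.26·e^(0.059·RH+f) = 0.4134 μm/a
  Sd branch = 0.01025·Sd^0.27·e^(0.036·RH+0.049·T) = 0.911 μm/a
  r_corr = 0.4134 + 0.911 = 1.324 μm/a
zinc: T>10 °C ⇒ hinge -0.071·(20.0−10) = -0.7100
  SO₂ term: 0.0129·13.3^0.44·exp(0.046·76-0.7100) = 0.6532
  Sd branch = 0.0175·Sd^0.57·e^(0.008·RH+0.085·T) = 0.8964 μm/a
  sum: 0.6532 + 0.8964 → r_corr = 1.55 μm/a
Ordering by μm/a: zinc (1.55) > copper (1.32)

copper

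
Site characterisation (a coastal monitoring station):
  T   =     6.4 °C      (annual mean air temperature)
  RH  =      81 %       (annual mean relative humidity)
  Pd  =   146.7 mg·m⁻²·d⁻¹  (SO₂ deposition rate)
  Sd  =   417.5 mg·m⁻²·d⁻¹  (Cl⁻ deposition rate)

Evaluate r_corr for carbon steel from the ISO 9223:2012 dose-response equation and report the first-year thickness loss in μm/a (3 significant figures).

carbon steel: temperature factor f = +0.150·(-3.6) = -0.5400
  SO₂ term: 1.77·146.7^0.52·exp(0.02·81-0.5400) = 69.75
  Cl⁻ term: 0.102·417.5^0.62·exp(0.033·81+0.04·6.4) = 80.44
  r_corr = 69.75 + 80.44 = 150.2 μm/a

r_corr = 150 μm/a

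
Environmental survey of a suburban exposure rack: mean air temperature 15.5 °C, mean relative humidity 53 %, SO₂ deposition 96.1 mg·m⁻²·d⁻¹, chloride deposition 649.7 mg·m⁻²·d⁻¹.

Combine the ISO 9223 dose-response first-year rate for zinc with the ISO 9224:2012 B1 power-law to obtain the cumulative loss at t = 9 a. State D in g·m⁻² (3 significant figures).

zinc: temperature factor f = -0.071·(5.5) = -0.3905
  SO₂ term: 0.0129·96.1^0.44·exp(0.046·53-0.3905) = 0.7451
  Cl⁻ term: 0.0175·649.7^0.57·exp(0.008·53+0.085·15.5) = 4.005
  r_corr = 0.7451 + 4.005 = 4.75 μm/a
Power-law: D(9) = r_corr · 9^0.813
  D(9) = 4.75 × 9^0.813 = 4.75 × 5.968 = 28.35 μm
  Mass loss = 28.35 μm × 7.14 g/cm³ = 202.4 g·m⁻²

D(9) = 202 g·m⁻²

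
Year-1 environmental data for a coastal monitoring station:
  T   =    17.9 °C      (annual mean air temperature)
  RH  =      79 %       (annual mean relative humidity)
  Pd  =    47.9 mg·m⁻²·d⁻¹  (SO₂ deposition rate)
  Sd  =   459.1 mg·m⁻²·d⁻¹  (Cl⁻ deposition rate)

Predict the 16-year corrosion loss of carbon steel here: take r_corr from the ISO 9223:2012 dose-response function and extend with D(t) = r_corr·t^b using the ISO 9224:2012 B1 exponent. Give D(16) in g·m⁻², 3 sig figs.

carbon steel: f(T) = -0.054·(T−10) [T>10 °C] = -0.4266
  Pd branch = 1.77·Pd^0.52·e^(0.02·RH+f) = 41.94 μm/a
  Cl⁻ term: 0.102·459.1^0.62·exp(0.033·79+0.04·17.9) = 126.5
  sum: 41.94 + 126.5 → r_corr = 168.5 μm/a
Power-law: D(16) = r_corr · 16^0.523
  D(16) = 168.5 × 16^0.523 = 168.5 × 4.263 = 718.2 μm
  Mass loss = 718.2 μm × 7.85 g/cm³ = 5638 g·m⁻²

D(16) = 5.64e+03 g·m⁻²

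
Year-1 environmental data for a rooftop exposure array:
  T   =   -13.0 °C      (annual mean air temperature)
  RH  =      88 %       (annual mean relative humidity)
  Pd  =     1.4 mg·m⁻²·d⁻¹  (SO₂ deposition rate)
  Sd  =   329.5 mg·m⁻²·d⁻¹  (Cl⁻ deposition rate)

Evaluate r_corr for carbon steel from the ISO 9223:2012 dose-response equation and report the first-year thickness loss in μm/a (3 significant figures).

carbon steel: T≤10 °C ⇒ hinge +0.150·(-13.0−10) = -3.4500
  SO₂ term: 1.77·1.4^0.52·exp(0.02·88-3.4500) = 0.389
  Cl⁻ term: 0.102·329.5^0.62·exp(0.033·88+0.04·-13.0) = 40.27
  sum: 0.389 + 40.27 → r_corr = 40.66 μm/a

r_corr = 40.7 μm/a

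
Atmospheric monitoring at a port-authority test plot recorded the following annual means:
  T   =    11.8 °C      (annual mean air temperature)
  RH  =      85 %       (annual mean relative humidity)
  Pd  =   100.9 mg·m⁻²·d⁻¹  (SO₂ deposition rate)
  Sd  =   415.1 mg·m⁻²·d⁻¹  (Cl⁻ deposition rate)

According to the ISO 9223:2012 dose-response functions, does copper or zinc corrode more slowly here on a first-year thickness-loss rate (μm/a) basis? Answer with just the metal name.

copper

copper: f(T) = -0.080·(T−10) [T>10 °C] = -0.1440
  SO₂ term: 0.0053·100.9^0.26·exp(0.059·85-0.1440) = 2.295
  Sd branch = 0.01025·Sd^0.27·e^(0.036·RH+0.049·T) = 1.985 μm/a
  r_corr = 2.295 + 1.985 = 4.279 μm/a
zinc: temperature factor f = -0.071·(1.8) = -0.1278
  SO₂ term: 0.0129·100.9^0.44·exp(0.046·85-0.1278) = 4.314
  Cl⁻ term: 0.0175·415.1^0.57·exp(0.008·85+0.085·11.8) = 2.926
  r_corr = 4.314 + 2.926 = 7.24 μm/a
Ordering by μm/a: zinc (7.24) > copper (4.28)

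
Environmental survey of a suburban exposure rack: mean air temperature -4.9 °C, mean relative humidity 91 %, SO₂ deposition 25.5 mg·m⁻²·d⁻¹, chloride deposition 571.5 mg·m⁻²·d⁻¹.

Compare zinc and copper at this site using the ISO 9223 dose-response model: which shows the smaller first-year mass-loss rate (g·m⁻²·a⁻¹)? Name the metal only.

zinc: f(T) = +0.038·(T−10) [T≤10 °C] = -0.5662
  SO₂ term: 0.0129·25.5^0.44·exp(0.046·91-0.5662) = 2.002
  Cl⁻ term: 0.0175·571.5^0.57·exp(0.008·91+0.085·-4.9) = 0.8909
  r_corr = 2.002 + 0.8909 = 2.893 μm/a
  mass loss = 2.893 μm/a × 7.14 g/cm³ = 20.66 g·m⁻²·a⁻¹
copper: f(T) = +0.126·(T−10) [T≤10 °C] = -1.8774
  SO₂ term: 0.0053·25.5^0.26·exp(0.059·91-1.8774) = 0.404
  Cl⁻ term: 0.01025·571.5^0.27·exp(0.036·91+0.049·-4.9) = 1.185
  r_corr = 0.404 + 1.185 = 1.589 μm/a
  mass loss = 1.589 μm/a × 8.96 g/cm³ = 14.23 g·m⁻²·a⁻¹
Ordering by g·m⁻²·a⁻¹: zinc (20.7) > copper (14.2)

copper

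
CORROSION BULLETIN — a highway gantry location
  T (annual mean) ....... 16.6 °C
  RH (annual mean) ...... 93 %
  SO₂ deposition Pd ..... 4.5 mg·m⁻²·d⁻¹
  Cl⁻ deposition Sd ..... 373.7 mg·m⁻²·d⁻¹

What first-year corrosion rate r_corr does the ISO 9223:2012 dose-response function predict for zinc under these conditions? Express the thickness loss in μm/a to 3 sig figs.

zinc: f(T) = -0.071·(T−10) [T>10 °C] = -0.4686
  Pd branch = 0.0129·Pd^0.44·e^(0.046·RH+f) = 1.128 μm/a
  Cl⁻ term: 0.0175·373.7^0.57·exp(0.008·93+0.085·16.6) = 4.419
  r_corr = 1.128 + 4.419 = 5.547 μm/a

r_corr = 5.55 μm/a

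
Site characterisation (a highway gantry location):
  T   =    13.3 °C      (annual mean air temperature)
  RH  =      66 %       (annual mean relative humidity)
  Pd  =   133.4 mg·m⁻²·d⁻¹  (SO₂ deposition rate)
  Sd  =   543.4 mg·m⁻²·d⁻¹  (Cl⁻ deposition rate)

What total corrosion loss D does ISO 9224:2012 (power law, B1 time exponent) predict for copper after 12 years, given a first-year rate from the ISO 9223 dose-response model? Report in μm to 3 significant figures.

D(12) = 9.82 μm

copper: f(T) = -0.080·(T−10) [T>10 °C] = -0.2640
  SO₂ term: 0.0053·133.4^0.26·exp(0.059·66-0.2640) = 0.7134
  Sd branch = 0.01025·Sd^0.27·e^(0.036·RH+0.049·T) = 1.159 μm/a
  r_corr = 0.7134 + 1.159 = 1.872 μm/a
Long-term exponent b (ISO 9224 Table 2, B1) = 0.667
  D(12) = 1.872 × 12^0.667 = 1.872 × 5.246 = 9.823 μm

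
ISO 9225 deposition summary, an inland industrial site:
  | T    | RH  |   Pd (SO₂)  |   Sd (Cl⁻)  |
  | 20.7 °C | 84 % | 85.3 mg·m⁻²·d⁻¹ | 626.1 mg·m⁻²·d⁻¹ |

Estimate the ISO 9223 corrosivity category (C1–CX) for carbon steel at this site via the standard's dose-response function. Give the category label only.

carbon steel: temperature factor f = -0.054·(10.7) = -0.5778
  Pd branch = 1.77·Pd^0.52·e^(0.02·RH+f) = 53.8 μm/a
  Sd branch = 0.102·Sd^0.62·e^(0.033·RH+0.04·T) = 202.3 μm/a
  r_corr = 53.8 + 202.3 = 256.1 μm/a
ISO 9223 Table 2 (carbon steel): 200 < 256 ≤ 700 μm/a ⇒ CX

CX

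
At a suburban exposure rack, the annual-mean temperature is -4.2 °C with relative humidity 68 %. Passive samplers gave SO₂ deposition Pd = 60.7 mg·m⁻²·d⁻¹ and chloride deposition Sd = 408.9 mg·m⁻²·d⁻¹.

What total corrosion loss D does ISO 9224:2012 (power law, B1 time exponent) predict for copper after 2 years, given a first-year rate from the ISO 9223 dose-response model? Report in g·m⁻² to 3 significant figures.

D(2) = 8.99 g·m⁻²

copper: T≤10 °C ⇒ hinge +0.126·(-4.2−10) = -1.7892
  SO₂ term: 0.0053·60.7^0.26·exp(0.059·68-1.7892) = 0.1423
  Sd branch = 0.01025·Sd^0.27·e^(0.036·RH+0.049·T) = 0.4894 μm/a
  r_corr = 0.1423 + 0.4894 = 0.6317 μm/a
Long-term exponent b (ISO 9224 Table 2, B1) = 0.667
  D(2) = 0.6317 × 2^0.667 = 0.6317 × 1.588 = 1.003 μm
  Mass loss = 1.003 μm × 8.96 g/cm³ = 8.987 g·m⁻²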